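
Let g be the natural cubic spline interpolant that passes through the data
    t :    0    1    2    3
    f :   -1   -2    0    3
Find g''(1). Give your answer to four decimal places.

Put m_i = g'' at the i-th knot. Here h = (1, 1, 1) and Δ = (-1, 2, 3), so the interior equations h_(i-1)·m_(i-1) + 2(h_(i-1)+h_i)·m_i + h_i·m_(i+1) = 6(Δ_i − Δ_(i-1)) read
  1·m_0 + 4·m_1 + 1·m_2 = 6(Δ_1 - Δ_0) = 18
  1·m_1 + 4·m_2 + 1·m_3 = 6(Δ_2 - Δ_1) = 6
Natural end conditions: m_0 = m_3 = 0.
Solving: m_0 = 0, m_1 = 22/5, m_2 = 2/5, m_3 = 0.

4.4000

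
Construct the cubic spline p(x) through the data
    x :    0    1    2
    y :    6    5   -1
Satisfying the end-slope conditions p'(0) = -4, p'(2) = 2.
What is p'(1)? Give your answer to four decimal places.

-4.7500

With M_i denoting the second derivative at x_i, h_i = 1, 1, and Δ_i = (y_(i+1) − y_i)/h_i = -1, -6:
  1·M_0 + 4·M_1 + 1·M_2 = 6(Δ_1 - Δ_0) = -30
Clamped end conditions give two more equations: 2h_0·M_0 + h_0·M_1 = 6(Δ_0 - p'(0)) = 18 and h_1·M_1 + 2h_1·M_2 = 6(p'(2) - Δ_1) = 48.
Forward elimination and back-substitution give M_0 = 39/2, M_1 = -21, M_2 = 69/2.
On [1, 2], p'(x) = b_1 + 2c_1·(x - 1) + 3d_1·(x - 1)² with b_1 = Δ_1 - h_1(2M_1 + M_2)/6 = -19/4, c_1 = M_1/2 = -21/2, d_1 = (M_2 - M_1)/(6h_1) = 37/4. So p'(1) = -19/4.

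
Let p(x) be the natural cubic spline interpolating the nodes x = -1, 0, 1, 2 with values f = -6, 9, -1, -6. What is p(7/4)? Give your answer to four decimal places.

-5.4531

Let σ_i = p''(x_i). Step sizes h_i = 1, 1, 1; slopes of the chords Δ_i = (y_(i+1) - y_i)/h_i = 15, -10, -5.
  1·σ_0 + 4·σ_1 + 1·σ_2 = 6(Δ_1 - Δ_0) = -150
  1·σ_1 + 4·σ_2 + 1·σ_3 = 6(Δ_2 - Δ_1) = 30
Natural end conditions: σ_0 = σ_3 = 0.
Solving the tridiagonal system: σ_0 = 0, σ_1 = -42, σ_2 = 18, σ_3 = 0.
On [1, 2], p(x) = -1 - 11·(x - 1) + 9·(x - 1)² - 3·(x - 1)³.
With (x - 1) = 3/4: p(7/4) = -349/64.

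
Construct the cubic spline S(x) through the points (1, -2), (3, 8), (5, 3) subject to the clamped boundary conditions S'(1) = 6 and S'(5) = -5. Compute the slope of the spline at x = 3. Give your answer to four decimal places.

Write σ_i for S''(x_i). With h_i = 2, 2 and divided differences Δ_i = 5, -5/2, the continuity of S' gives the tridiagonal system
  2·σ_0 + 8·σ_1 + 2·σ_2 = 6(Δ_1 - Δ_0) = -45
Clamped end conditions give two more equations: 2h_0·σ_0 + h_0·σ_1 = 6(Δ_0 - S'(1)) = -6 and h_1·σ_1 + 2h_1·σ_2 = 6(S'(5) - Δ_1) = -15.
Hence σ_0 = 11/8, σ_1 = -23/4, σ_2 = -7/8.
On [3, 5], S'(x) = b_1 + 2c_1·(x - 3) + 3d_1·(x - 3)² with b_1 = Δ_1 - h_1(2σ_1 + σ_2)/6 = 13/8, c_1 = σ_1/2 = -23/8, d_1 = (σ_2 - σ_1)/(6h_1) = 13/32. So S'(3) = 13/8.

1.6250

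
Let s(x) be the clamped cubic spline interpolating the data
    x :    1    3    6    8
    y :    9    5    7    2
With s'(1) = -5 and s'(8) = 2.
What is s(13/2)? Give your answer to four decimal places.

5.3076

Write M_i for s''(x_i). With h_i = 2, 3, 2 and divided differences Δ_i = -2, 2/3, -5/2, the continuity of s' gives the tridiagonal system
  2·M_0 + 10·M_1 + 3·M_2 = 6(Δ_1 - Δ_0) = 16
  3·M_1 + 10·M_2 + 2·M_3 = 6(Δ_2 - Δ_1) = -19
Clamped end conditions give two more equations: 2h_0·M_0 + h_0·M_1 = 6(Δ_0 - s'(1)) = 18 and h_2·M_2 + 2h_2·M_3 = 6(s'(8) - Δ_2) = 27.
Solving: M_0 = 325/96, M_1 = 107/48, M_2 = -209/48, M_3 = 857/96.
On [6, 8], s(x) = 7 - 247/96·(x - 6) - 209/96·(x - 6)² + 425/384·(x - 6)³.
With (x - 6) = 1/2: s(13/2) = 5435/1024.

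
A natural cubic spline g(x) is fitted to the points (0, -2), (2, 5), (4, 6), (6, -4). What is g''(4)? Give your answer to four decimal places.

-3.8000

With M_i denoting the second derivative at x_i, h_i = 2, 2, 2, and Δ_i = (y_(i+1) − y_i)/h_i = 7/2, 1/2, -5:
  2·M_0 + 8·M_1 + 2·M_2 = 6(Δ_1 - Δ_0) = -18
  2·M_1 + 8·M_2 + 2·M_3 = 6(Δ_2 - Δ_1) = -33
Natural end conditions: M_0 = M_3 = 0.
Hence M_0 = 0, M_1 = -13/10, M_2 = -19/5, M_3 = 0.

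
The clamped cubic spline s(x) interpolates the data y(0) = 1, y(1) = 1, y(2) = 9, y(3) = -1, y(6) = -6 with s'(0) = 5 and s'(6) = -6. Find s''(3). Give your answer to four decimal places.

Write M_i for s''(x_i). With h_i = 1, 1, 1, 3 and divided differences Δ_i = 0, 8, -10, -5/3, the continuity of s' gives the tridiagonal system
  1·M_0 + 4·M_1 + 1·M_2 = 6(Δ_1 - Δ_0) = 48
  1·M_1 + 4·M_2 + 1·M_3 = 6(Δ_2 - Δ_1) = -108
  1·M_2 + 8·M_3 + 3·M_4 = 6(Δ_3 - Δ_2) = 50
Clamped end conditions give two more equations: 2h_0·M_0 + h_0·M_1 = 6(Δ_0 - s'(0)) = -30 and h_3·M_3 + 2h_3·M_4 = 6(s'(6) - Δ_3) = -26.
Forward elimination and back-substitution give M_0 = -265/9, M_1 = 260/9, M_2 = -343/9, M_3 = 140/9, M_4 = -109/9.

15.5556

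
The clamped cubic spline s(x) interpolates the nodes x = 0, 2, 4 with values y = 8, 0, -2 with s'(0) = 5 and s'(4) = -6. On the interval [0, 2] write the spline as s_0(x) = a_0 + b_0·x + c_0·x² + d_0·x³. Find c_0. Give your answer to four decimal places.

-9.2500

Let σ_i = s''(x_i). Step sizes h_i = 2, 2; slopes of the chords Δ_i = (y_(i+1) - y_i)/h_i = -4, -1.
  2·σ_0 + 8·σ_1 + 2·σ_2 = 6(Δ_1 - Δ_0) = 18
Clamped end conditions give two more equations: 2h_0·σ_0 + h_0·σ_1 = 6(Δ_0 - s'(0)) = -54 and h_1·σ_1 + 2h_1·σ_2 = 6(s'(4) - Δ_1) = -30.
Hence σ_0 = -37/2, σ_1 = 10, σ_2 = -25/2.
On [0, 2], with s_0(x) = a_0 + b_0·x + c_0·x² + d_0·x³: c_0 = σ_0/2 = -37/4, d_0 = (σ_1 - σ_0)/(6h_0) = 19/8, b_0 = Δ_0 - h_0(2σ_0 + σ_1)/6 = 5.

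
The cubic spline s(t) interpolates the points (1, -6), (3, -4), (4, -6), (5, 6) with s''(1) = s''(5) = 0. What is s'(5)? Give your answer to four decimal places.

With M_i denoting the second derivative at x_i, h_i = 2, 1, 1, and Δ_i = (y_(i+1) − y_i)/h_i = 1, -2, 12:
  2·M_0 + 6·M_1 + 1·M_2 = 6(Δ_1 - Δ_0) = -18
  1·M_1 + 4·M_2 + 1·M_3 = 6(Δ_2 - Δ_1) = 84
Natural end conditions: M_0 = M_3 = 0.
Solving: M_0 = 0, M_1 = -156/23, M_2 = 522/23, M_3 = 0.
On [4, 5], s'(t) = b_2 + 2c_2·(t - 4) + 3d_2·(t - 4)² with b_2 = Δ_2 - h_2(2M_2 + M_3)/6 = 102/23, c_2 = M_2/2 = 261/23, d_2 = (M_3 - M_2)/(6h_2) = -87/23. So s'(5) = 363/23.

15.7826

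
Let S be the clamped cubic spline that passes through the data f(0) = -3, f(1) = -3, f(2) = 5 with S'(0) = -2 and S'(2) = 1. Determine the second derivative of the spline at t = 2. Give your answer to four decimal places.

-31.5000

Write σ_i for S''(x_i). With h_i = 1, 1 and divided differences Δ_i = 0, 8, the continuity of S' gives the tridiagonal system
  1·σ_0 + 4·σ_1 + 1·σ_2 = 6(Δ_1 - Δ_0) = 48
Clamped end conditions give two more equations: 2h_0·σ_0 + h_0·σ_1 = 6(Δ_0 - S'(0)) = 12 and h_1·σ_1 + 2h_1·σ_2 = 6(S'(2) - Δ_1) = -42.
Solving the tridiagonal system: σ_0 = -9/2, σ_1 = 21, σ_2 = -63/2.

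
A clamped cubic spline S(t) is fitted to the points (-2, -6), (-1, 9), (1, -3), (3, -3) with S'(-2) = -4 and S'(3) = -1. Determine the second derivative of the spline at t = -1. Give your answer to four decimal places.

With M_i denoting the second derivative at x_i, h_i = 1, 2, 2, and Δ_i = (y_(i+1) − y_i)/h_i = 15, -6, 0:
  1·M_0 + 6·M_1 + 2·M_2 = 6(Δ_1 - Δ_0) = -126
  2·M_1 + 8·M_2 + 2·M_3 = 6(Δ_2 - Δ_1) = 36
Clamped end conditions give two more equations: 2h_0·M_0 + h_0·M_1 = 6(Δ_0 - S'(-2)) = 114 and h_2·M_2 + 2h_2·M_3 = 6(S'(3) - Δ_2) = -6.
Solving the tridiagonal system: M_0 = 1764/23, M_1 = -906/23, M_2 = 387/23, M_3 = -228/23.

-39.3913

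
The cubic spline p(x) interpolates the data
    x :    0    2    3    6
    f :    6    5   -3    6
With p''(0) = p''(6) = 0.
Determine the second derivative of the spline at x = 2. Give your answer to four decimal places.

-9.0638

Write m_i for p''(x_i). With h_i = 2, 1, 3 and divided differences Δ_i = -1/2, -8, 3, the continuity of p' gives the tridiagonal system
  2·m_0 + 6·m_1 + 1·m_2 = 6(Δ_1 - Δ_0) = -45
  1·m_1 + 8·m_2 + 3·m_3 = 6(Δ_2 - Δ_1) = 66
Natural end conditions: m_0 = m_3 = 0.
Hence m_0 = 0, m_1 = -426/47, m_2 = 441/47, m_3 = 0.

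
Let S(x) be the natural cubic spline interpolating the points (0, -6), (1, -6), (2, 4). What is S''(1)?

15

With σ_i denoting the second derivative at x_i, h_i = 1, 1, and Δ_i = (y_(i+1) − y_i)/h_i = 0, 10:
  1·σ_0 + 4·σ_1 + 1·σ_2 = 6(Δ_1 - Δ_0) = 60
Natural end conditions: σ_0 = σ_2 = 0.
Solving the tridiagonal system: σ_0 = 0, σ_1 = 15, σ_2 = 0.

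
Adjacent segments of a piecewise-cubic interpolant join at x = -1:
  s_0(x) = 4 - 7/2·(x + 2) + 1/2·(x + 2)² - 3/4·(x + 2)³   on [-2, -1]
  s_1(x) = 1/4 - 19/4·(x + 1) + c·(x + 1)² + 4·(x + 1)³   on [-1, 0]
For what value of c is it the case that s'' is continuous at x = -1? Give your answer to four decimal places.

-1.7500

s_0''(x) = 1 - 9/2·(x + 2), so s_0''(-1) = -7/2. On the right, s_1''(-1) = 2c, so c = -7/4.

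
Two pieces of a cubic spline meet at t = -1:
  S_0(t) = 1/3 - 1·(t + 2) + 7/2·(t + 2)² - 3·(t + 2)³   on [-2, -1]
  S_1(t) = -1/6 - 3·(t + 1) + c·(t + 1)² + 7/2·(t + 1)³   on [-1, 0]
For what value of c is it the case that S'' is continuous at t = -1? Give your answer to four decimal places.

-5.5000

S_0''(t) = 7 - 18·(t + 2), so S_0''(-1) = -11. On the right, S_1''(-1) = 2c, so c = -11/2.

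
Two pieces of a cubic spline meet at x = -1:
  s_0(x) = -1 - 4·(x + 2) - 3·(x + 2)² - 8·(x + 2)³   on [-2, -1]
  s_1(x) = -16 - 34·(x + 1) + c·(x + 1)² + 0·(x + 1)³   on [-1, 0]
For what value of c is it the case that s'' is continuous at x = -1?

-27

s_0''(x) = -6 - 48·(x + 2), so s_0''(-1) = -54. On the right, s_1''(-1) = 2c, so c = -27.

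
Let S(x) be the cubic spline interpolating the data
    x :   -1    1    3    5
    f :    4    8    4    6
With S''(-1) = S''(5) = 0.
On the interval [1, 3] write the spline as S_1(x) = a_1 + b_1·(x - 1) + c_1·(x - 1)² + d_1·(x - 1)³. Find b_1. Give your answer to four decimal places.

With M_i denoting the second derivative at x_i, h_i = 2, 2, 2, and Δ_i = (y_(i+1) − y_i)/h_i = 2, -2, 1:
  2·M_0 + 8·M_1 + 2·M_2 = 6(Δ_1 - Δ_0) = -24
  2·M_1 + 8·M_2 + 2·M_3 = 6(Δ_2 - Δ_1) = 18
Natural end conditions: M_0 = M_3 = 0.
Forward elimination and back-substitution give M_0 = 0, M_1 = -19/5, M_2 = 16/5, M_3 = 0.
On [1, 3], with S_1(x) = a_1 + b_1·(x - 1) + c_1·(x - 1)² + d_1·(x - 1)³: c_1 = M_1/2 = -19/10, d_1 = (M_2 - M_1)/(6h_1) = 7/12, b_1 = Δ_1 - h_1(2M_1 + M_2)/6 = -8/15.

-0.5333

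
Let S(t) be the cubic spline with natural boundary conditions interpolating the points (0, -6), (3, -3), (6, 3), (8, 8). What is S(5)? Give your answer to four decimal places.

Write M_i for S''(x_i). With h_i = 3, 3, 2 and divided differences Δ_i = 1, 2, 5/2, the continuity of S' gives the tridiagonal system
  3·M_0 + 12·M_1 + 3·M_2 = 6(Δ_1 - Δ_0) = 6
  3·M_1 + 10·M_2 + 2·M_3 = 6(Δ_2 - Δ_1) = 3
Natural end conditions: M_0 = M_3 = 0.
Solving: M_0 = 0, M_1 = 17/37, M_2 = 6/37, M_3 = 0.
On [3, 6], S(t) = -3 + 54/37·(t - 3) + 17/74·(t - 3)² - 11/666·(t - 3)³.
With (t - 3) = 2: S(5) = 235/333.

0.7057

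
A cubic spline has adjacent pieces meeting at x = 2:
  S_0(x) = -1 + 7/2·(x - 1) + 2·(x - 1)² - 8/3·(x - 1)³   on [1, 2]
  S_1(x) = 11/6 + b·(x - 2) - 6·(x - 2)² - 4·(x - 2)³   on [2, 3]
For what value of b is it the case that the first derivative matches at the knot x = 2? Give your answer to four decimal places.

S_0'(x) = 7/2 + 4·(x - 1) - 8·(x - 1)², so S_0'(2) = -1/2. On the right, S_1'(2) = b, so b = -1/2.

-0.5000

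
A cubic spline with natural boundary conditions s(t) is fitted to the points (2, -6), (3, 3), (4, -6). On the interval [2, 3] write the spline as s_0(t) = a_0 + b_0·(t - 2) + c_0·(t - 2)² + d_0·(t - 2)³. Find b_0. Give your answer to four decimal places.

13.5000

Let M_i = s''(x_i). Step sizes h_i = 1, 1; slopes of the chords Δ_i = (y_(i+1) - y_i)/h_i = 9, -9.
  1·M_0 + 4·M_1 + 1·M_2 = 6(Δ_1 - Δ_0) = -108
Natural end conditions: M_0 = M_2 = 0.
Solving the tridiagonal system: M_0 = 0, M_1 = -27, M_2 = 0.
On [2, 3], with s_0(t) = a_0 + b_0·(t - 2) + c_0·(t - 2)² + d_0·(t - 2)³: c_0 = M_0/2 = 0, d_0 = (M_1 - M_0)/(6h_0) = -9/2, b_0 = Δ_0 - h_0(2M_0 + M_1)/6 = 27/2.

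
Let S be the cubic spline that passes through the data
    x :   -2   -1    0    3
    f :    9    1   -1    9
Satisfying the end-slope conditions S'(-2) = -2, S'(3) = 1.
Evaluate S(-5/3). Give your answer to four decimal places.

Put M_i = S'' at the i-th knot. Here h = (1, 1, 3) and Δ = (-8, -2, 10/3), so the interior equations h_(i-1)·M_(i-1) + 2(h_(i-1)+h_i)·M_i + h_i·M_(i+1) = 6(Δ_i − Δ_(i-1)) read
  1·M_0 + 4·M_1 + 1·M_2 = 6(Δ_1 - Δ_0) = 36
  1·M_1 + 8·M_2 + 3·M_3 = 6(Δ_2 - Δ_1) = 32
Clamped end conditions give two more equations: 2h_0·M_0 + h_0·M_1 = 6(Δ_0 - S'(-2)) = -36 and h_2·M_2 + 2h_2·M_3 = 6(S'(3) - Δ_2) = -14.
Forward elimination and back-substitution give M_0 = -730/29, M_1 = 416/29, M_2 = 110/29, M_3 = -368/87.
On [-2, -1], S(x) = 9 - 2·(x + 2) - 365/29·(x + 2)² + 191/29·(x + 2)³.
With (x + 2) = 1/3: S(-5/3) = 5621/783.

7.1788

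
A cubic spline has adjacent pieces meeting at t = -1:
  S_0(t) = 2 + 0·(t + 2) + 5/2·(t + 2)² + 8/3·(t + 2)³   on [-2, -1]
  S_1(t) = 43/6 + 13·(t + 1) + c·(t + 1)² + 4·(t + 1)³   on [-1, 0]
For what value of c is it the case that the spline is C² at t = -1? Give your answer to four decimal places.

10.5000

S_0''(t) = 5 + 16·(t + 2), so S_0''(-1) = 21. On the right, S_1''(-1) = 2c, so c = 21/2.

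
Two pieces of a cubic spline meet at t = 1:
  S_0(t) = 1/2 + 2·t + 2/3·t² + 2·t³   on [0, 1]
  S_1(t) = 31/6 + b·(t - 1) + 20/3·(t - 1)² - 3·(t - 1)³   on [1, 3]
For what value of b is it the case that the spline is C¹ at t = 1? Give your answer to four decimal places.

9.3333

S_0'(t) = 2 + 4/3·t + 6·t², so S_0'(1) = 28/3. On the right, S_1'(1) = b, so b = 28/3.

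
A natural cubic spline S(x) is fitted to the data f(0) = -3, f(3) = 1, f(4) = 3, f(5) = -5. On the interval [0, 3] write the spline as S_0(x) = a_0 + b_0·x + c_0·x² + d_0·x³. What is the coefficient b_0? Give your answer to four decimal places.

Let σ_i = S''(x_i). Step sizes h_i = 3, 1, 1; slopes of the chords Δ_i = (y_(i+1) - y_i)/h_i = 4/3, 2, -8.
  3·σ_0 + 8·σ_1 + 1·σ_2 = 6(Δ_1 - Δ_0) = 4
  1·σ_1 + 4·σ_2 + 1·σ_3 = 6(Δ_2 - Δ_1) = -60
Natural end conditions: σ_0 = σ_3 = 0.
Solving the tridiagonal system: σ_0 = 0, σ_1 = 76/31, σ_2 = -484/31, σ_3 = 0.
On [0, 3], with S_0(x) = a_0 + b_0·x + c_0·x² + d_0·x³: c_0 = σ_0/2 = 0, d_0 = (σ_1 - σ_0)/(6h_0) = 38/279, b_0 = Δ_0 - h_0(2σ_0 + σ_1)/6 = 10/93.

0.1075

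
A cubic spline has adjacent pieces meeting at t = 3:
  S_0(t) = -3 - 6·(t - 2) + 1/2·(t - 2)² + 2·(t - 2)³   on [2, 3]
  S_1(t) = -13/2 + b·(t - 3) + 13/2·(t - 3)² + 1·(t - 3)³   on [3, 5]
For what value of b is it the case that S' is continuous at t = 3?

1

S_0'(t) = -6 + 1·(t - 2) + 6·(t - 2)², so S_0'(3) = 1. On the right, S_1'(3) = b, so b = 1.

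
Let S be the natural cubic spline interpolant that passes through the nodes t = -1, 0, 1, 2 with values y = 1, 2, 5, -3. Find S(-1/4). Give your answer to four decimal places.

Let M_i = S''(x_i). Step sizes h_i = 1, 1, 1; slopes of the chords Δ_i = (y_(i+1) - y_i)/h_i = 1, 3, -8.
  1·M_0 + 4·M_1 + 1·M_2 = 6(Δ_1 - Δ_0) = 12
  1·M_1 + 4·M_2 + 1·M_3 = 6(Δ_2 - Δ_1) = -66
Natural end conditions: M_0 = M_3 = 0.
Solving the tridiagonal system: M_0 = 0, M_1 = 38/5, M_2 = -92/5, M_3 = 0.
On [-1, 0], S(t) = 1 - 4/15·(t + 1) + 0·(t + 1)² + 19/15·(t + 1)³.
With (t + 1) = 3/4: S(-1/4) = 427/320.

1.3344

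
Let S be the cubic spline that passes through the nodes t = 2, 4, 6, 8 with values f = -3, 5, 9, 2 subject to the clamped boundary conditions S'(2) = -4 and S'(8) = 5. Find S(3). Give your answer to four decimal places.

-1.6250

Put M_i = S'' at the i-th knot. Here h = (2, 2, 2) and Δ = (4, 2, -7/2), so the interior equations h_(i-1)·M_(i-1) + 2(h_(i-1)+h_i)·M_i + h_i·M_(i+1) = 6(Δ_i − Δ_(i-1)) read
  2·M_0 + 8·M_1 + 2·M_2 = 6(Δ_1 - Δ_0) = -12
  2·M_1 + 8·M_2 + 2·M_3 = 6(Δ_2 - Δ_1) = -33
Clamped end conditions give two more equations: 2h_0·M_0 + h_0·M_1 = 6(Δ_0 - S'(2)) = 48 and h_2·M_2 + 2h_2·M_3 = 6(S'(8) - Δ_2) = 51.
Solving the tridiagonal system: M_0 = 27/2, M_1 = -3, M_2 = -15/2, M_3 = 33/2.
On [2, 4], S(t) = -3 - 4·(t - 2) + 27/4·(t - 2)² - 11/8·(t - 2)³.
With (t - 2) = 1: S(3) = -13/8.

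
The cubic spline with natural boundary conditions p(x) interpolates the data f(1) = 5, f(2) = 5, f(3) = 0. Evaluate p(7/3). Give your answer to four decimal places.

3.7963

Let σ_i = p''(x_i). Step sizes h_i = 1, 1; slopes of the chords Δ_i = (y_(i+1) - y_i)/h_i = 0, -5.
  1·σ_0 + 4·σ_1 + 1·σ_2 = 6(Δ_1 - Δ_0) = -30
Natural end conditions: σ_0 = σ_2 = 0.
Hence σ_0 = 0, σ_1 = -15/2, σ_2 = 0.
On [2, 3], p(x) = 5 - 5/2·(x - 2) - 15/4·(x - 2)² + 5/4·(x - 2)³.
With (x - 2) = 1/3: p(7/3) = 205/54.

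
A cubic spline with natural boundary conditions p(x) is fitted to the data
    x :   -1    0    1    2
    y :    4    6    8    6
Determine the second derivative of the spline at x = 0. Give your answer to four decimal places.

Put M_i = p'' at the i-th knot. Here h = (1, 1, 1) and Δ = (2, 2, -2), so the interior equations h_(i-1)·M_(i-1) + 2(h_(i-1)+h_i)·M_i + h_i·M_(i+1) = 6(Δ_i − Δ_(i-1)) read
  1·M_0 + 4·M_1 + 1·M_2 = 6(Δ_1 - Δ_0) = 0
  1·M_1 + 4·M_2 + 1·M_3 = 6(Δ_2 - Δ_1) = -24
Natural end conditions: M_0 = M_3 = 0.
Hence M_0 = 0, M_1 = 8/5, M_2 = -32/5, M_3 = 0.

1.6000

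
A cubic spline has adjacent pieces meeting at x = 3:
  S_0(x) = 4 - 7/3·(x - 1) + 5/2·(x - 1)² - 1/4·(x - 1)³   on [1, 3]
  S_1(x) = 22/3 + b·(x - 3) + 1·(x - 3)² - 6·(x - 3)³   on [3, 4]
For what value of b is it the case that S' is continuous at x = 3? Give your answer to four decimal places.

4.6667

S_0'(x) = -7/3 + 5·(x - 1) - 3/4·(x - 1)², so S_0'(3) = 14/3. On the right, S_1'(3) = b, so b = 14/3.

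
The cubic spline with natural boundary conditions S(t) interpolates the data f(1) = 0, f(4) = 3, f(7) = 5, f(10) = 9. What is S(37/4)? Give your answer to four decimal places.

7.8594

With M_i denoting the second derivative at x_i, h_i = 3, 3, 3, and Δ_i = (y_(i+1) − y_i)/h_i = 1, 2/3, 4/3:
  3·M_0 + 12·M_1 + 3·M_2 = 6(Δ_1 - Δ_0) = -2
  3·M_1 + 12·M_2 + 3·M_3 = 6(Δ_2 - Δ_1) = 4
Natural end conditions: M_0 = M_3 = 0.
Solving the tridiagonal system: M_0 = 0, M_1 = -4/15, M_2 = 2/5, M_3 = 0.
On [7, 10], S(t) = 5 + 14/15·(t - 7) + 1/5·(t - 7)² - 1/45·(t - 7)³.
With (t - 7) = 9/4: S(37/4) = 503/64.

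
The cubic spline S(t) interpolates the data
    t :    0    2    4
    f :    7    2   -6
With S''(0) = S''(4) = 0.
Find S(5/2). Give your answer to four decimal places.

Put M_i = S'' at the i-th knot. Here h = (2, 2) and Δ = (-5/2, -4), so the interior equations h_(i-1)·M_(i-1) + 2(h_(i-1)+h_i)·M_i + h_i·M_(i+1) = 6(Δ_i − Δ_(i-1)) read
  2·M_0 + 8·M_1 + 2·M_2 = 6(Δ_1 - Δ_0) = -9
Natural end conditions: M_0 = M_2 = 0.
Hence M_0 = 0, M_1 = -9/8, M_2 = 0.
On [2, 4], S(t) = 2 - 13/4·(t - 2) - 9/16·(t - 2)² + 3/32·(t - 2)³.
With (t - 2) = 1/2: S(5/2) = 63/256.

0.2461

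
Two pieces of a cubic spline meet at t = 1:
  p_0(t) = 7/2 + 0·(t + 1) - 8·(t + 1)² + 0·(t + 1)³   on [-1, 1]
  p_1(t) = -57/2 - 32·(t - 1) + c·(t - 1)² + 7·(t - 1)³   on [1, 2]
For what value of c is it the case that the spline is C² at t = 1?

-8

p_0''(t) = -16 + 0·(t + 1), so p_0''(1) = -16. On the right, p_1''(1) = 2c, so c = -8.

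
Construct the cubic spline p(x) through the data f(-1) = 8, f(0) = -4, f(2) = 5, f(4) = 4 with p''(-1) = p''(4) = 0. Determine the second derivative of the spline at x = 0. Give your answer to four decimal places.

Let M_i = p''(x_i). Step sizes h_i = 1, 2, 2; slopes of the chords Δ_i = (y_(i+1) - y_i)/h_i = -12, 9/2, -1/2.
  1·M_0 + 6·M_1 + 2·M_2 = 6(Δ_1 - Δ_0) = 99
  2·M_1 + 8·M_2 + 2·M_3 = 6(Δ_2 - Δ_1) = -30
Natural end conditions: M_0 = M_3 = 0.
Solving the tridiagonal system: M_0 = 0, M_1 = 213/11, M_2 = -189/22, M_3 = 0.

19.3636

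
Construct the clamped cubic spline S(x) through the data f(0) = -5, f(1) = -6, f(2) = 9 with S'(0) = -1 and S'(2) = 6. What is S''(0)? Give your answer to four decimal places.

With M_i denoting the second derivative at x_i, h_i = 1, 1, and Δ_i = (y_(i+1) − y_i)/h_i = -1, 15:
  1·M_0 + 4·M_1 + 1·M_2 = 6(Δ_1 - Δ_0) = 96
Clamped end conditions give two more equations: 2h_0·M_0 + h_0·M_1 = 6(Δ_0 - S'(0)) = 0 and h_1·M_1 + 2h_1·M_2 = 6(S'(2) - Δ_1) = -54.
Hence M_0 = -41/2, M_1 = 41, M_2 = -95/2.

-20.5000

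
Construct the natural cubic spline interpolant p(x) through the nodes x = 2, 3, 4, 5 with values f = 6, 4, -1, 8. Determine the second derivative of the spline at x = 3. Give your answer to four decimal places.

-10.4000

Let m_i = p''(x_i). Step sizes h_i = 1, 1, 1; slopes of the chords Δ_i = (y_(i+1) - y_i)/h_i = -2, -5, 9.
  1·m_0 + 4·m_1 + 1·m_2 = 6(Δ_1 - Δ_0) = -18
  1·m_1 + 4·m_2 + 1·m_3 = 6(Δ_2 - Δ_1) = 84
Natural end conditions: m_0 = m_3 = 0.
Solving: m_0 = 0, m_1 = -52/5, m_2 = 118/5, m_3 = 0.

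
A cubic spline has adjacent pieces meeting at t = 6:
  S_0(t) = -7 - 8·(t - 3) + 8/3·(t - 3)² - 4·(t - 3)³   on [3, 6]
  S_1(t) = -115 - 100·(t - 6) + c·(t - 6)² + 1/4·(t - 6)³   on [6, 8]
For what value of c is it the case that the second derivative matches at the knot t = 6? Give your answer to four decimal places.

S_0''(t) = 16/3 - 24·(t - 3), so S_0''(6) = -200/3. On the right, S_1''(6) = 2c, so c = -100/3.

-33.3333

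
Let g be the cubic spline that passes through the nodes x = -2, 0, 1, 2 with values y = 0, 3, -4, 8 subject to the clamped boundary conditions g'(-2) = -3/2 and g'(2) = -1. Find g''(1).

Let M_i = g''(x_i). Step sizes h_i = 2, 1, 1; slopes of the chords Δ_i = (y_(i+1) - y_i)/h_i = 3/2, -7, 12.
  2·M_0 + 6·M_1 + 1·M_2 = 6(Δ_1 - Δ_0) = -51
  1·M_1 + 4·M_2 + 1·M_3 = 6(Δ_2 - Δ_1) = 114
Clamped end conditions give two more equations: 2h_0·M_0 + h_0·M_1 = 6(Δ_0 - g'(-2)) = 18 and h_2·M_2 + 2h_2·M_3 = 6(g'(2) - Δ_2) = -78.
Hence M_0 = 31/2, M_1 = -22, M_2 = 50, M_3 = -64.

50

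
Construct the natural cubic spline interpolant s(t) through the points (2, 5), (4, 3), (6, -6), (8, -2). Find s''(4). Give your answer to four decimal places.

-4.1000

Write M_i for s''(x_i). With h_i = 2, 2, 2 and divided differences Δ_i = -1, -9/2, 2, the continuity of s' gives the tridiagonal system
  2·M_0 + 8·M_1 + 2·M_2 = 6(Δ_1 - Δ_0) = -21
  2·M_1 + 8·M_2 + 2·M_3 = 6(Δ_2 - Δ_1) = 39
Natural end conditions: M_0 = M_3 = 0.
Solving: M_0 = 0, M_1 = -41/10, M_2 = 59/10, M_3 = 0.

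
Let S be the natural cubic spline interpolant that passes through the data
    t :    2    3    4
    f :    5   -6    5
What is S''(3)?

Let σ_i = S''(x_i). Step sizes h_i = 1, 1; slopes of the chords Δ_i = (y_(i+1) - y_i)/h_i = -11, 11.
  1·σ_0 + 4·σ_1 + 1·σ_2 = 6(Δ_1 - Δ_0) = 132
Natural end conditions: σ_0 = σ_2 = 0.
Solving: σ_0 = 0, σ_1 = 33, σ_2 = 0.

33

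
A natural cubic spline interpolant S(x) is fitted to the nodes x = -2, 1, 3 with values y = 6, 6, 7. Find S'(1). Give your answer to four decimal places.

Put σ_i = S'' at the i-th knot. Here h = (3, 2) and Δ = (0, 1/2), so the interior equations h_(i-1)·σ_(i-1) + 2(h_(i-1)+h_i)·σ_i + h_i·σ_(i+1) = 6(Δ_i − Δ_(i-1)) read
  3·σ_0 + 10·σ_1 + 2·σ_2 = 6(Δ_1 - Δ_0) = 3
Natural end conditions: σ_0 = σ_2 = 0.
Solving: σ_0 = 0, σ_1 = 3/10, σ_2 = 0.
On [1, 3], S'(x) = b_1 + 2c_1·(x - 1) + 3d_1·(x - 1)² with b_1 = Δ_1 - h_1(2σ_1 + σ_2)/6 = 3/10, c_1 = σ_1/2 = 3/20, d_1 = (σ_2 - σ_1)/(6h_1) = -1/40. So S'(1) = 3/10.

0.3000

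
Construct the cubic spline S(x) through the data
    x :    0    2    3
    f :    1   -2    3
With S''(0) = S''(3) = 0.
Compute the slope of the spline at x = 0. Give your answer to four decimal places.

Let M_i = S''(x_i). Step sizes h_i = 2, 1; slopes of the chords Δ_i = (y_(i+1) - y_i)/h_i = -3/2, 5.
  2·M_0 + 6·M_1 + 1·M_2 = 6(Δ_1 - Δ_0) = 39
Natural end conditions: M_0 = M_2 = 0.
Forward elimination and back-substitution give M_0 = 0, M_1 = 13/2, M_2 = 0.
On [0, 2], S'(x) = b_0 + 2c_0·x + 3d_0·x² with b_0 = Δ_0 - h_0(2M_0 + M_1)/6 = -11/3, c_0 = M_0/2 = 0, d_0 = (M_1 - M_0)/(6h_0) = 13/24. So S'(0) = -11/3.

-3.6667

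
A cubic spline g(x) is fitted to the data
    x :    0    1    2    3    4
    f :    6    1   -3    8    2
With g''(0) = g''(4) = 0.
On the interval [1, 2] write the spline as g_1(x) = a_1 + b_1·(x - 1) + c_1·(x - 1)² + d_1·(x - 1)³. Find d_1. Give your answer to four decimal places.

With m_i denoting the second derivative at x_i, h_i = 1, 1, 1, 1, and Δ_i = (y_(i+1) − y_i)/h_i = -5, -4, 11, -6:
  1·m_0 + 4·m_1 + 1·m_2 = 6(Δ_1 - Δ_0) = 6
  1·m_1 + 4·m_2 + 1·m_3 = 6(Δ_2 - Δ_1) = 90
  1·m_2 + 4·m_3 + 1·m_4 = 6(Δ_3 - Δ_2) = -102
Natural end conditions: m_0 = m_4 = 0.
Forward elimination and back-substitution give m_0 = 0, m_1 = -93/14, m_2 = 228/7, m_3 = -471/14, m_4 = 0.
On [1, 2], with g_1(x) = a_1 + b_1·(x - 1) + c_1·(x - 1)² + d_1·(x - 1)³: c_1 = m_1/2 = -93/28, d_1 = (m_2 - m_1)/(6h_1) = 183/28, b_1 = Δ_1 - h_1(2m_1 + m_2)/6 = -101/14.

6.5357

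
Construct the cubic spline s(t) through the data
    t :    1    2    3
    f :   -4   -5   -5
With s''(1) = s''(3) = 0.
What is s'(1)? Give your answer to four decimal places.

-1.2500

Write σ_i for s''(x_i). With h_i = 1, 1 and divided differences Δ_i = -1, 0, the continuity of s' gives the tridiagonal system
  1·σ_0 + 4·σ_1 + 1·σ_2 = 6(Δ_1 - Δ_0) = 6
Natural end conditions: σ_0 = σ_2 = 0.
Solving: σ_0 = 0, σ_1 = 3/2, σ_2 = 0.
On [1, 2], s'(t) = b_0 + 2c_0·(t - 1) + 3d_0·(t - 1)² with b_0 = Δ_0 - h_0(2σ_0 + σ_1)/6 = -5/4, c_0 = σ_0/2 = 0, d_0 = (σ_1 - σ_0)/(6h_0) = 1/4. So s'(1) = -5/4.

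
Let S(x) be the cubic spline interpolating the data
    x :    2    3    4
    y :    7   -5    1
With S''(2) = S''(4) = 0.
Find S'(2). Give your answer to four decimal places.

With M_i denoting the second derivative at x_i, h_i = 1, 1, and Δ_i = (y_(i+1) − y_i)/h_i = -12, 6:
  1·M_0 + 4·M_1 + 1·M_2 = 6(Δ_1 - Δ_0) = 108
Natural end conditions: M_0 = M_2 = 0.
Solving: M_0 = 0, M_1 = 27, M_2 = 0.
On [2, 3], S'(x) = b_0 + 2c_0·(x - 2) + 3d_0·(x - 2)² with b_0 = Δ_0 - h_0(2M_0 + M_1)/6 = -33/2, c_0 = M_0/2 = 0, d_0 = (M_1 - M_0)/(6h_0) = 9/2. So S'(2) = -33/2.

-16.5000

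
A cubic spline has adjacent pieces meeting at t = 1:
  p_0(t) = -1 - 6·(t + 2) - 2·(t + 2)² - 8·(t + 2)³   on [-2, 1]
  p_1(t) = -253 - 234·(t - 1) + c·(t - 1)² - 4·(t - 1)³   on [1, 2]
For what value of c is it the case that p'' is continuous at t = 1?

p_0''(t) = -4 - 48·(t + 2), so p_0''(1) = -148. On the right, p_1''(1) = 2c, so c = -74.

-74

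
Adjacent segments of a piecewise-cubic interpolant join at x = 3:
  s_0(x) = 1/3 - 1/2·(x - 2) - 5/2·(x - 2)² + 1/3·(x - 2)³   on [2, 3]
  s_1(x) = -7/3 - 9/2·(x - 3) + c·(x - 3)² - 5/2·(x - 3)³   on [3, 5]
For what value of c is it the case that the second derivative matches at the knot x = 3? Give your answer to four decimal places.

s_0''(x) = -5 + 2·(x - 2), so s_0''(3) = -3. On the right, s_1''(3) = 2c, so c = -3/2.

-1.5000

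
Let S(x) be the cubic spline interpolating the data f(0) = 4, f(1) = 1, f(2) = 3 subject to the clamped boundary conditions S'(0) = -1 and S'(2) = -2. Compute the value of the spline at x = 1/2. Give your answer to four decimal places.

With m_i denoting the second derivative at x_i, h_i = 1, 1, and Δ_i = (y_(i+1) − y_i)/h_i = -3, 2:
  1·m_0 + 4·m_1 + 1·m_2 = 6(Δ_1 - Δ_0) = 30
Clamped end conditions give two more equations: 2h_0·m_0 + h_0·m_1 = 6(Δ_0 - S'(0)) = -12 and h_1·m_1 + 2h_1·m_2 = 6(S'(2) - Δ_1) = -24.
Solving: m_0 = -14, m_1 = 16, m_2 = -20.
On [0, 1], S(x) = 4 - 1·x - 7·x² + 5·x³.
With x = 1/2: S(1/2) = 19/8.

2.3750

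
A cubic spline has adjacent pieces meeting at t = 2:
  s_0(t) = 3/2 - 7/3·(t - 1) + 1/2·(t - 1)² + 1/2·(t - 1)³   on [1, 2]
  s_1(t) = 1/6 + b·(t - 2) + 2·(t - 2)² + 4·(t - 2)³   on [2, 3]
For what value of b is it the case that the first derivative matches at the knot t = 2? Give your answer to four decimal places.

0.1667

s_0'(t) = -7/3 + 1·(t - 1) + 3/2·(t - 1)², so s_0'(2) = 1/6. On the right, s_1'(2) = b, so b = 1/6.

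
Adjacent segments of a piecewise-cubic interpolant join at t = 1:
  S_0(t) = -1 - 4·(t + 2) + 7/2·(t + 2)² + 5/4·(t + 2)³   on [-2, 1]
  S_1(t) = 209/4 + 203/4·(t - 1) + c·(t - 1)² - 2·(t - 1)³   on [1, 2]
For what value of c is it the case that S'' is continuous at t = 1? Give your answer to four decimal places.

S_0''(t) = 7 + 15/2·(t + 2), so S_0''(1) = 59/2. On the right, S_1''(1) = 2c, so c = 59/4.

14.7500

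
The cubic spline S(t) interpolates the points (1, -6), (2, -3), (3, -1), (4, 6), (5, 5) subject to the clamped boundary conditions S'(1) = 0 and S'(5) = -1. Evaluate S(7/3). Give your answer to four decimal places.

Write σ_i for S''(x_i). With h_i = 1, 1, 1, 1 and divided differences Δ_i = 3, 2, 7, -1, the continuity of S' gives the tridiagonal system
  1·σ_0 + 4·σ_1 + 1·σ_2 = 6(Δ_1 - Δ_0) = -6
  1·σ_1 + 4·σ_2 + 1·σ_3 = 6(Δ_2 - Δ_1) = 30
  1·σ_2 + 4·σ_3 + 1·σ_4 = 6(Δ_3 - Δ_2) = -48
Clamped end conditions give two more equations: 2h_0·σ_0 + h_0·σ_1 = 6(Δ_0 - S'(1)) = 18 and h_3·σ_3 + 2h_3·σ_4 = 6(S'(5) - Δ_3) = 0.
Solving: σ_0 = 92/7, σ_1 = -58/7, σ_2 = 14, σ_3 = -124/7, σ_4 = 62/7.
On [2, 3], S(t) = -3 + 17/7·(t - 2) - 29/7·(t - 2)² + 26/7·(t - 2)³.
With (t - 2) = 1/3: S(7/3) = -475/189.

-2.5132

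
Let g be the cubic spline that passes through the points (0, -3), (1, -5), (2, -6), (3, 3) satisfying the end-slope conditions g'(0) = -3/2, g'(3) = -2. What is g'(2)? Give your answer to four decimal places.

With m_i denoting the second derivative at x_i, h_i = 1, 1, 1, and Δ_i = (y_(i+1) − y_i)/h_i = -2, -1, 9:
  1·m_0 + 4·m_1 + 1·m_2 = 6(Δ_1 - Δ_0) = 6
  1·m_1 + 4·m_2 + 1·m_3 = 6(Δ_2 - Δ_1) = 60
Clamped end conditions give two more equations: 2h_0·m_0 + h_0·m_1 = 6(Δ_0 - g'(0)) = -3 and h_2·m_2 + 2h_2·m_3 = 6(g'(3) - Δ_2) = -66.
Forward elimination and back-substitution give m_0 = 22/15, m_1 = -89/15, m_2 = 424/15, m_3 = -707/15.
On [2, 3], g'(x) = b_2 + 2c_2·(x - 2) + 3d_2·(x - 2)² with b_2 = Δ_2 - h_2(2m_2 + m_3)/6 = 223/30, c_2 = m_2/2 = 212/15, d_2 = (m_3 - m_2)/(6h_2) = -377/30. So g'(2) = 223/30.

7.4333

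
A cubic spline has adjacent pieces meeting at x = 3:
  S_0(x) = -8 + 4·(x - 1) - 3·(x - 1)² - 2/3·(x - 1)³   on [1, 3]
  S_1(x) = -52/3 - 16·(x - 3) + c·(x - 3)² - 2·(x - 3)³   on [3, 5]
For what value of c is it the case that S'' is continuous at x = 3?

-7

S_0''(x) = -6 - 4·(x - 1), so S_0''(3) = -14. On the right, S_1''(3) = 2c, so c = -7.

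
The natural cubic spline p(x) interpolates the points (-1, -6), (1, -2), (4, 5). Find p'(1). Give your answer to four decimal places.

Let m_i = p''(x_i). Step sizes h_i = 2, 3; slopes of the chords Δ_i = (y_(i+1) - y_i)/h_i = 2, 7/3.
  2·m_0 + 10·m_1 + 3·m_2 = 6(Δ_1 - Δ_0) = 2
Natural end conditions: m_0 = m_2 = 0.
Solving: m_0 = 0, m_1 = 1/5, m_2 = 0.
On [1, 4], p'(x) = b_1 + 2c_1·(x - 1) + 3d_1·(x - 1)² with b_1 = Δ_1 - h_1(2m_1 + m_2)/6 = 32/15, c_1 = m_1/2 = 1/10, d_1 = (m_2 - m_1)/(6h_1) = -1/90. So p'(1) = 32/15.

2.1333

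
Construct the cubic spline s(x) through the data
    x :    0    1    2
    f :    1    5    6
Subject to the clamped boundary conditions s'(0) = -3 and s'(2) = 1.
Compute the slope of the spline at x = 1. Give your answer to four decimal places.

4.2500

With M_i denoting the second derivative at x_i, h_i = 1, 1, and Δ_i = (y_(i+1) − y_i)/h_i = 4, 1:
  1·M_0 + 4·M_1 + 1·M_2 = 6(Δ_1 - Δ_0) = -18
Clamped end conditions give two more equations: 2h_0·M_0 + h_0·M_1 = 6(Δ_0 - s'(0)) = 42 and h_1·M_1 + 2h_1·M_2 = 6(s'(2) - Δ_1) = 0.
Hence M_0 = 55/2, M_1 = -13, M_2 = 13/2.
On [1, 2], s'(x) = b_1 + 2c_1·(x - 1) + 3d_1·(x - 1)² with b_1 = Δ_1 - h_1(2M_1 + M_2)/6 = 17/4, c_1 = M_1/2 = -13/2, d_1 = (M_2 - M_1)/(6h_1) = 13/4. So s'(1) = 17/4.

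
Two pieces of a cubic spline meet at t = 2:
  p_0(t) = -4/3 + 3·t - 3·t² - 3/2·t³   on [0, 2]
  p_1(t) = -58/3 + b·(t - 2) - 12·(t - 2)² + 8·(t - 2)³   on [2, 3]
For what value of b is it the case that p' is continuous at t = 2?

-27

p_0'(t) = 3 - 6·t - 9/2·t², so p_0'(2) = -27. On the right, p_1'(2) = b, so b = -27.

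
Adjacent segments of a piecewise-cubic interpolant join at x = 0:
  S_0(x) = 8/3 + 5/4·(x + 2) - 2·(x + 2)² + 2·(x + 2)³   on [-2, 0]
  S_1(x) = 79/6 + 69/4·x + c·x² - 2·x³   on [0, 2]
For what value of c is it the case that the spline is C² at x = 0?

S_0''(x) = -4 + 12·(x + 2), so S_0''(0) = 20. On the right, S_1''(0) = 2c, so c = 10.

10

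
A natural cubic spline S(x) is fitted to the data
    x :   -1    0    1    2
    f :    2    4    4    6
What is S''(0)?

Write M_i for S''(x_i). With h_i = 1, 1, 1 and divided differences Δ_i = 2, 0, 2, the continuity of S' gives the tridiagonal system
  1·M_0 + 4·M_1 + 1·M_2 = 6(Δ_1 - Δ_0) = -12
  1·M_1 + 4·M_2 + 1·M_3 = 6(Δ_2 - Δ_1) = 12
Natural end conditions: M_0 = M_3 = 0.
Forward elimination and back-substitution give M_0 = 0, M_1 = -4, M_2 = 4, M_3 = 0.

-4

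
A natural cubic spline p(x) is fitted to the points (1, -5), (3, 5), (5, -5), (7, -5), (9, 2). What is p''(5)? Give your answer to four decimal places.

Put M_i = p'' at the i-th knot. Here h = (2, 2, 2, 2) and Δ = (5, -5, 0, 7/2), so the interior equations h_(i-1)·M_(i-1) + 2(h_(i-1)+h_i)·M_i + h_i·M_(i+1) = 6(Δ_i − Δ_(i-1)) read
  2·M_0 + 8·M_1 + 2·M_2 = 6(Δ_1 - Δ_0) = -60
  2·M_1 + 8·M_2 + 2·M_3 = 6(Δ_2 - Δ_1) = 30
  2·M_2 + 8·M_3 + 2·M_4 = 6(Δ_3 - Δ_2) = 21
Natural end conditions: M_0 = M_4 = 0.
Forward elimination and back-substitution give M_0 = 0, M_1 = -999/112, M_2 = 159/28, M_3 = 135/112, M_4 = 0.

5.6786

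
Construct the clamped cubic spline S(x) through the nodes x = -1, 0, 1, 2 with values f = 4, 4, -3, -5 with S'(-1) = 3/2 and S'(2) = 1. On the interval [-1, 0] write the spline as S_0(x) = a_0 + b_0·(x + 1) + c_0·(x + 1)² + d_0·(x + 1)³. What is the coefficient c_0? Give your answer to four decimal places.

With M_i denoting the second derivative at x_i, h_i = 1, 1, 1, and Δ_i = (y_(i+1) − y_i)/h_i = 0, -7, -2:
  1·M_0 + 4·M_1 + 1·M_2 = 6(Δ_1 - Δ_0) = -42
  1·M_1 + 4·M_2 + 1·M_3 = 6(Δ_2 - Δ_1) = 30
Clamped end conditions give two more equations: 2h_0·M_0 + h_0·M_1 = 6(Δ_0 - S'(-1)) = -9 and h_2·M_2 + 2h_2·M_3 = 6(S'(2) - Δ_2) = 18.
Solving: M_0 = 34/15, M_1 = -203/15, M_2 = 148/15, M_3 = 61/15.
On [-1, 0], with S_0(x) = a_0 + b_0·(x + 1) + c_0·(x + 1)² + d_0·(x + 1)³: c_0 = M_0/2 = 17/15, d_0 = (M_1 - M_0)/(6h_0) = -79/30, b_0 = Δ_0 - h_0(2M_0 + M_1)/6 = 3/2.

1.1333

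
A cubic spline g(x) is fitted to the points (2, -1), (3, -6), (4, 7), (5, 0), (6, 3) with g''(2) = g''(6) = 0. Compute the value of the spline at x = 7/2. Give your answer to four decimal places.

0.9821

Put σ_i = g'' at the i-th knot. Here h = (1, 1, 1, 1) and Δ = (-5, 13, -7, 3), so the interior equations h_(i-1)·σ_(i-1) + 2(h_(i-1)+h_i)·σ_i + h_i·σ_(i+1) = 6(Δ_i − Δ_(i-1)) read
  1·σ_0 + 4·σ_1 + 1·σ_2 = 6(Δ_1 - Δ_0) = 108
  1·σ_1 + 4·σ_2 + 1·σ_3 = 6(Δ_2 - Δ_1) = -120
  1·σ_2 + 4·σ_3 + 1·σ_4 = 6(Δ_3 - Δ_2) = 60
Natural end conditions: σ_0 = σ_4 = 0.
Hence σ_0 = 0, σ_1 = 270/7, σ_2 = -324/7, σ_3 = 186/7, σ_4 = 0.
On [3, 4], g(x) = -6 + 55/7·(x - 3) + 135/7·(x - 3)² - 99/7·(x - 3)³.
With (x - 3) = 1/2: g(7/2) = 55/56.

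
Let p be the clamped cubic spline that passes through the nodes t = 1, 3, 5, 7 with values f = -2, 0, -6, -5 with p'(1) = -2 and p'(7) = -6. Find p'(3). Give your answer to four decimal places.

-0.9667

With M_i denoting the second derivative at x_i, h_i = 2, 2, 2, and Δ_i = (y_(i+1) − y_i)/h_i = 1, -3, 1/2:
  2·M_0 + 8·M_1 + 2·M_2 = 6(Δ_1 - Δ_0) = -24
  2·M_1 + 8·M_2 + 2·M_3 = 6(Δ_2 - Δ_1) = 21
Clamped end conditions give two more equations: 2h_0·M_0 + h_0·M_1 = 6(Δ_0 - p'(1)) = 18 and h_2·M_2 + 2h_2·M_3 = 6(p'(7) - Δ_2) = -39.
Solving the tridiagonal system: M_0 = 239/30, M_1 = -104/15, M_2 = 233/30, M_3 = -409/30.
On [3, 5], p'(t) = b_1 + 2c_1·(t - 3) + 3d_1·(t - 3)² with b_1 = Δ_1 - h_1(2M_1 + M_2)/6 = -29/30, c_1 = M_1/2 = -52/15, d_1 = (M_2 - M_1)/(6h_1) = 49/40. So p'(3) = -29/30.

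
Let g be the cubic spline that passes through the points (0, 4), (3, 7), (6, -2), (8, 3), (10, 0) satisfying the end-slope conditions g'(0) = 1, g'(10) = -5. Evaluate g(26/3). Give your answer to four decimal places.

With σ_i denoting the second derivative at x_i, h_i = 3, 3, 2, 2, and Δ_i = (y_(i+1) − y_i)/h_i = 1, -3, 5/2, -3/2:
  3·σ_0 + 12·σ_1 + 3·σ_2 = 6(Δ_1 - Δ_0) = -24
  3·σ_1 + 10·σ_2 + 2·σ_3 = 6(Δ_2 - Δ_1) = 33
  2·σ_2 + 8·σ_3 + 2·σ_4 = 6(Δ_3 - Δ_2) = -24
Clamped end conditions give two more equations: 2h_0·σ_0 + h_0·σ_1 = 6(Δ_0 - g'(0)) = 0 and h_3·σ_3 + 2h_3·σ_4 = 6(g'(10) - Δ_3) = -21.
Forward elimination and back-substitution give σ_0 = 131/70, σ_1 = -131/35, σ_2 = 51/10, σ_3 = -237/70, σ_4 = -249/70.
On [8, 10], g(t) = 3 + 68/35·(t - 8) - 237/140·(t - 8)² - 1/70·(t - 8)³.
With (t - 8) = 2/3: g(26/3) = 3344/945.

3.5386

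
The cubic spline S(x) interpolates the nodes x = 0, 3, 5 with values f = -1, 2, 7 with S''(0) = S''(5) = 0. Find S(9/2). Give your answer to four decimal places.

5.6094

With M_i denoting the second derivative at x_i, h_i = 3, 2, and Δ_i = (y_(i+1) − y_i)/h_i = 1, 5/2:
  3·M_0 + 10·M_1 + 2·M_2 = 6(Δ_1 - Δ_0) = 9
Natural end conditions: M_0 = M_2 = 0.
Hence M_0 = 0, M_1 = 9/10, M_2 = 0.
On [3, 5], S(x) = 2 + 19/10·(x - 3) + 9/20·(x - 3)² - 3/40·(x - 3)³.
With (x - 3) = 3/2: S(9/2) = 359/64.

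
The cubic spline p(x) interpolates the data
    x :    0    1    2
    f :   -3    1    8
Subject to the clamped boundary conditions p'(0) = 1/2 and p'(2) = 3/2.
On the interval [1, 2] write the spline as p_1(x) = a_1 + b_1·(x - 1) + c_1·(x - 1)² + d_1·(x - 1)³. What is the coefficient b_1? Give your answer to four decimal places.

Let M_i = p''(x_i). Step sizes h_i = 1, 1; slopes of the chords Δ_i = (y_(i+1) - y_i)/h_i = 4, 7.
  1·M_0 + 4·M_1 + 1·M_2 = 6(Δ_1 - Δ_0) = 18
Clamped end conditions give two more equations: 2h_0·M_0 + h_0·M_1 = 6(Δ_0 - p'(0)) = 21 and h_1·M_1 + 2h_1·M_2 = 6(p'(2) - Δ_1) = -33.
Hence M_0 = 13/2, M_1 = 8, M_2 = -41/2.
On [1, 2], with p_1(x) = a_1 + b_1·(x - 1) + c_1·(x - 1)² + d_1·(x - 1)³: c_1 = M_1/2 = 4, d_1 = (M_2 - M_1)/(6h_1) = -19/4, b_1 = Δ_1 - h_1(2M_1 + M_2)/6 = 31/4.

7.7500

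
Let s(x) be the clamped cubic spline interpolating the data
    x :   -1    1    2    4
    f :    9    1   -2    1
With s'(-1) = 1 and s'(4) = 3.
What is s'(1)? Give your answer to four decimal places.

Write M_i for s''(x_i). With h_i = 2, 1, 2 and divided differences Δ_i = -4, -3, 3/2, the continuity of s' gives the tridiagonal system
  2·M_0 + 6·M_1 + 1·M_2 = 6(Δ_1 - Δ_0) = 6
  1·M_1 + 6·M_2 + 2·M_3 = 6(Δ_2 - Δ_1) = 27
Clamped end conditions give two more equations: 2h_0·M_0 + h_0·M_1 = 6(Δ_0 - s'(-1)) = -30 and h_2·M_2 + 2h_2·M_3 = 6(s'(4) - Δ_2) = 9.
Solving: M_0 = -295/32, M_1 = 55/16, M_2 = 61/16, M_3 = 11/32.
On [1, 2], s'(x) = b_1 + 2c_1·(x - 1) + 3d_1·(x - 1)² with b_1 = Δ_1 - h_1(2M_1 + M_2)/6 = -153/32, c_1 = M_1/2 = 55/32, d_1 = (M_2 - M_1)/(6h_1) = 1/16. So s'(1) = -153/32.

-4.7813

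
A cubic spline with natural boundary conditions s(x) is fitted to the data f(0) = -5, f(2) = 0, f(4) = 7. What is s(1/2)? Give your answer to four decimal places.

-3.8672

Write σ_i for s''(x_i). With h_i = 2, 2 and divided differences Δ_i = 5/2, 7/2, the continuity of s' gives the tridiagonal system
  2·σ_0 + 8·σ_1 + 2·σ_2 = 6(Δ_1 - Δ_0) = 6
Natural end conditions: σ_0 = σ_2 = 0.
Forward elimination and back-substitution give σ_0 = 0, σ_1 = 3/4, σ_2 = 0.
On [0, 2], s(x) = -5 + 9/4·x + 0·x² + 1/16·x³.
With x = 1/2: s(1/2) = -495/128.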